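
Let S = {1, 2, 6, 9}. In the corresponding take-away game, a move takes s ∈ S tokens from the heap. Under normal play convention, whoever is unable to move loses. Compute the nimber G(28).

n :  0  1  2  3  4  5  6  7  8  9 10 11 12 13 14 15 16 17 18 19 20 21 22 23 24 25 26 27 28
G :  0  1  2  0  1  2  3  0  1  2  0  1  2  3  0  1  2  0  1  2  3  0  1  2  0  1  2  3  0

0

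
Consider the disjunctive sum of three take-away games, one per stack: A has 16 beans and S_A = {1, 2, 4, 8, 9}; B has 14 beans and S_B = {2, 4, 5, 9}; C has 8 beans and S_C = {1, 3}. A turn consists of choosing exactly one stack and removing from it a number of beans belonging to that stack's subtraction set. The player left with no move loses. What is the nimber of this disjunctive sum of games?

0

Stack A, S = {1, 2, 4, 8, 9}:
n :  0  1  2  3  4  5  6  7  8  9 10 11 12 13 14 15 16
G :  0  1  2  0  1  2  0  1  2  3  4  5  3  0  1  2  0
G_A(16) = 0.
Stack B, S = {2, 4, 5, 9}:
n :  0  1  2  3  4  5  6  7  8  9 10 11 12 13 14
G :  0  0  1  1  2  2  3  0  0  1  1  2  2  3  0
G_B(14) = 0.
Stack C, S = {1, 3}:
n : 0 1 2 3 4 5 6 7 8
G : 0 1 0 1 0 1 0 1 0
G_C(8) = 0.
Combined Grundy value = 0 ⊕ 0 ⊕ 0 = 0.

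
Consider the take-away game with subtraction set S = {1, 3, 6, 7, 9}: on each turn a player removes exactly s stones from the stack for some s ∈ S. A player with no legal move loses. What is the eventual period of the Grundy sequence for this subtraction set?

n :  0  1  2  3  4  5  6  7  8  9 10 11 12 13 14 15 16 17 18 19 20 21 22 23 24 25
G :  0  1  0  1  0  1  2  3  2  3  2  3  0  1  0  1  0  1  2  3  2  3  2  3  0  1
G(n+12) = G(n) holds for n = 0,…,8 (a full window of length max(S) = 9), so the sequence is purely periodic with period 12.

12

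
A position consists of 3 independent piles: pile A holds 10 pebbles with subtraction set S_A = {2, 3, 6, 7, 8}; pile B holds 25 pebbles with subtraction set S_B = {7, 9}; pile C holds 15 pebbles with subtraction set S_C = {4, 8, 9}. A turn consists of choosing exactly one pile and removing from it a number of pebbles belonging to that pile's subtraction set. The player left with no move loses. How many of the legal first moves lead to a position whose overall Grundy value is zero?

Pile A, S = {2, 3, 6, 7, 8}:
n :  0  1  2  3  4  5  6  7  8  9 10
G :  0  0  1  1  2  0  3  1  2  2  0
G_A(10) = 0.
Pile B, S = {7, 9}:
n :  0  1  2  3  4  5  6  7  8  9 10 11 12 13 14 15 16 17 18 19 20 21 22 23 24 25
G :  0  0  0  0  0  0  0  1  1  1  1  1  1  1  2  2  0  0  0  0  0  0  0  1  1  1
G_B(25) = 1.
Pile C, S = {4, 8, 9}:
G(0) = 0
G(1) = mex{} = 0
G(2) = mex{} = 0
G(3) = mex{} = 0
G(4) = mex{0} = 1
G(5) = mex{0} = 1
G(6) = mex{0} = 1
G(7) = mex{0} = 1
G(8) = mex{1,0} = 2
G(9) = mex{1,0,0} = 2
G(10) = mex{1,0,0} = 2
G(11) = mex{1,0,0} = 2
G(12) = mex{2,1,0} = 3
G(13) = mex{2,1,1} = 0
G(14) = mex{2,1,1} = 0
G(15) = mex{2,1,1} = 0
G_C(15) = 0.
Combined Grundy value = 0 ⊕ 1 ⊕ 0 = 1.
A winning move leaves total XOR = 0, i.e. changes one component's Grundy value g to g ⊕ X where X is the current total.
Pile A: need g' = 0⊕1 = 1. Options: 10−2→G=2, 10−3→G=1, 10−6→G=2, 10−7→G=1, 10−8→G=1. Hits: 3.
Pile B: need g' = 1⊕1 = 0. Options: 25−7→G=0, 25−9→G=0. Hits: 2.
Pile C: need g' = 0⊕1 = 1. Options: 15−4→G=2, 15−8→G=1, 15−9→G=1. Hits: 2.

7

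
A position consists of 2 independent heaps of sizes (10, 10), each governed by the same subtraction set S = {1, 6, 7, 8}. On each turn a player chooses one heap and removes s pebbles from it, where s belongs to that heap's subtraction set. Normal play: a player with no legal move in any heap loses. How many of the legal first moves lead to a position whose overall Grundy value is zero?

All heaps use S = {1, 6, 7, 8}:
n :  0  1  2  3  4  5  6  7  8  9 10
G :  0  1  0  1  0  1  2  3  2  3  2
Heap A: G(10) = 2.
Heap B: G(10) = 2.
Combined Grundy value = 2 ⊕ 2 = 0.
A winning move leaves total XOR = 0, i.e. changes one component's Grundy value g to g ⊕ X where X is the current total.
Heap A: target g' = 2⊕0 = 2, but every legal move changes the Grundy value (mex property), so 0 moves.
Heap B: target g' = 2⊕0 = 2, but every legal move changes the Grundy value (mex property), so 0 moves.

0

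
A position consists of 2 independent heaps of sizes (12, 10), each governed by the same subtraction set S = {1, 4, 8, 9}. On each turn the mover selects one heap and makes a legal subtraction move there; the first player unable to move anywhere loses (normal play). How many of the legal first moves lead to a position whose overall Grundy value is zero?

All heaps use S = {1, 4, 8, 9}:
n :  0  1  2  3  4  5  6  7  8  9 10 11 12
G :  0  1  0  1  2  0  1  0  1  2  3  2  0
Heap A: G(12) = 0.
Heap B: G(10) = 3.
Combined Grundy value = 0 ⊕ 3 = 3.
A winning move leaves total XOR = 0, i.e. changes one component's Grundy value g to g ⊕ X where X is the current total.
Heap A: need g' = 0⊕3 = 3. Options: 12−1→G=2, 12−4→G=1, 12−8→G=2, 12−9→G=1. Hits: 0.
Heap B: need g' = 3⊕3 = 0. Options: 10−1→G=2, 10−4→G=1, 10−8→G=0, 10−9→G=1. Hits: 1.

1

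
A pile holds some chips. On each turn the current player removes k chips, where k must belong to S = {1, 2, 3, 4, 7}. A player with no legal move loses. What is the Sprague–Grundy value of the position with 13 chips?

n :  0  1  2  3  4  5  6  7  8  9 10 11 12 13
G :  0  1  2  3  4  0  1  2  3  4  0  1  2  3

3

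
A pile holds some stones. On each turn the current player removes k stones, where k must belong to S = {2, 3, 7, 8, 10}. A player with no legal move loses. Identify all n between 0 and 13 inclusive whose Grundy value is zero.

n :  0  1  2  3  4  5  6  7  8  9 10 11 12 13
G :  0  0  1  1  2  0  0  1  1  2  2  3  3  4
P-positions are exactly the n with G(n) = 0.

0, 1, 5, 6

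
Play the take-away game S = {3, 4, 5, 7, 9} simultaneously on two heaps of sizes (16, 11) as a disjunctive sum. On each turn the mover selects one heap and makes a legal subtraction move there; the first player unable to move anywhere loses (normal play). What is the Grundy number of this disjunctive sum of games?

All heaps use S = {3, 4, 5, 7, 9}:
G(0) = 0
G(1) = mex{} = 0
G(2) = mex{} = 0
G(3) = mex{0} = 1
G(4) = mex{0,0} = 1
G(5) = mex{0,0,0} = 1
G(6) = mex{1,0,0} = 2
G(7) = mex{1,1,0,0} = 2
G(8) = mex{1,1,1,0} = 2
G(9) = mex{2,1,1,0,0} = 3
G(10) = mex{2,2,1,1,0} = 3
G(11) = mex{2,2,2,1,0} = 3
G(12) = mex{3,2,2,1,1} = 0
G(13) = mex{3,3,2,2,1} = 0
G(14) = mex{3,3,3,2,1} = 0
G(15) = mex{0,3,3,2,2} = 1
G(16) = mex{0,0,3,3,2} = 1
Heap A: G(16) = 1.
Heap B: G(11) = 3.
Combined Grundy value = 1 ⊕ 3 = 2.

2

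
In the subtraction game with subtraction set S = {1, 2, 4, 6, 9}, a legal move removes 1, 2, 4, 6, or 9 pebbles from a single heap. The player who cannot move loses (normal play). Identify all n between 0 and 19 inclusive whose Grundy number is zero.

0, 3, 8, 11, 16, 19

G(0) = 0
G(1) = mex{0} = 1
G(2) = mex{1,0} = 2
G(3) = mex{2,1} = 0
G(4) = mex{0,2,0} = 1
G(5) = mex{1,0,1} = 2
G(6) = mex{2,1,2,0} = 3
G(7) = mex{3,2,0,1} = 4
G(8) = mex{4,3,1,2} = 0
G(9) = mex{0,4,2,0,0} = 1
G(10) = mex{1,0,3,1,1} = 2
G(11) = mex{2,1,4,2,2} = 0
G(12) = mex{0,2,0,3,0} = 1
G(13) = mex{1,0,1,4,1} = 2
G(14) = mex{2,1,2,0,2} = 3
G(15) = mex{3,2,0,1,3} = 4
G(16) = mex{4,3,1,2,4} = 0
G(17) = mex{0,4,2,0,0} = 1
G(18) = mex{1,0,3,1,1} = 2
G(19) = mex{2,1,4,2,2} = 0
P-positions are exactly the n with G(n) = 0.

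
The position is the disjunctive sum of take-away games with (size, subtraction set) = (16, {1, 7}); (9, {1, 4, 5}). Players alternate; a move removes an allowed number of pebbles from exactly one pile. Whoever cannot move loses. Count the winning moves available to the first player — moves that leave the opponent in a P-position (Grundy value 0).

3

Pile A, S = {1, 7}:
G(0) = 0
G(1) = mex{0} = 1
G(2) = mex{1} = 0
G(3) = mex{0} = 1
G(4) = mex{1} = 0
G(5) = mex{0} = 1
G(6) = mex{1} = 0
G(7) = mex{0,0} = 1
G(8) = mex{1,1} = 0
G(9) = mex{0,0} = 1
G(10) = mex{1,1} = 0
G(11) = mex{0,0} = 1
G(12) = mex{1,1} = 0
G(13) = mex{0,0} = 1
G(14) = mex{1,1} = 0
G(15) = mex{0,0} = 1
G(16) = mex{1,1} = 0
G_A(16) = 0.
Pile B, S = {1, 4, 5}:
G(0) = 0
G(1) = mex{0} = 1
G(2) = mex{1} = 0
G(3) = mex{0} = 1
G(4) = mex{1,0} = 2
G(5) = mex{2,1,0} = 3
G(6) = mex{3,0,1} = 2
G(7) = mex{2,1,0} = 3
G(8) = mex{3,2,1} = 0
G(9) = mex{0,3,2} = 1
G_B(9) = 1.
Combined Grundy value = 0 ⊕ 1 = 1.
A winning move leaves total XOR = 0, i.e. changes one component's Grundy value g to g ⊕ X where X is the current total.
Pile A: need g' = 0⊕1 = 1. Options: 16−1→G=1, 16−7→G=1. Hits: 2.
Pile B: need g' = 1⊕1 = 0. Options: 9−1→G=0, 9−4→G=3, 9−5→G=2. Hits: 1.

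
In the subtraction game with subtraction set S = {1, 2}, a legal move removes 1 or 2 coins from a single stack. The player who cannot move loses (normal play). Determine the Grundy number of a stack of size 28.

n :  0  1  2  3  4  5  6  7  8  9 10 11 12 13 14 15 16 17 18 19 20 21 22 23 24 25 26 27 28
G :  0  1  2  0  1  2  0  1  2  0  1  2  0  1  2  0  1  2  0  1  2  0  1  2  0  1  2  0  1

1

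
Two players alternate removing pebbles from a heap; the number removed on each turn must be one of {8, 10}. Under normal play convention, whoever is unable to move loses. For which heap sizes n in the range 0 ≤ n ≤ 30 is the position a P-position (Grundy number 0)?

0, 1, 2, 3, 4, 5, 6, 7, 18, 19, 20, 21, 22, 23, 24, 25

n :  0  1  2  3  4  5  6  7  8  9 10 11 12 13 14 15 16 17 18 19 20 21 22 23 24 25 26 27 28 29 30
G :  0  0  0  0  0  0  0  0  1  1  1  1  1  1  1  1  2  2  0  0  0  0  0  0  0  0  1  1  1  1  1
P-positions are exactly the n with G(n) = 0.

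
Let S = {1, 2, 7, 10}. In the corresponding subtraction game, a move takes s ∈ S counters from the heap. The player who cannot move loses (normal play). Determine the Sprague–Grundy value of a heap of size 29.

n :  0  1  2  3  4  5  6  7  8  9 10 11 12 13 14 15 16 17 18 19 20 21 22 23 24 25 26 27 28 29
G :  0  1  2  0  1  2  0  1  2  0  1  2  0  1  2  0  1  2  0  1  2  0  1  2  0  1  2  0  1  2

2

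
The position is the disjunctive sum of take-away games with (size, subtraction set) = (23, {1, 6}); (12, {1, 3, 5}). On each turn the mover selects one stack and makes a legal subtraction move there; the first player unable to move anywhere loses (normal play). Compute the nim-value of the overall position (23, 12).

Stack A, S = {1, 6}:
G(0) = 0
G(1) = mex{0} = 1
G(2) = mex{1} = 0
G(3) = mex{0} = 1
G(4) = mex{1} = 0
G(5) = mex{0} = 1
G(6) = mex{1,0} = 2
G(7) = mex{2,1} = 0
G(8) = mex{0,0} = 1
G(9) = mex{1,1} = 0
G(10) = mex{0,0} = 1
G(11) = mex{1,1} = 0
G(12) = mex{0,2} = 1
G(13) = mex{1,0} = 2
G(14) = mex{2,1} = 0
G(15) = mex{0,0} = 1
G(16) = mex{1,1} = 0
G(17) = mex{0,0} = 1
G(18) = mex{1,1} = 0
G(19) = mex{0,2} = 1
G(20) = mex{1,0} = 2
G(21) = mex{2,1} = 0
G(22) = mex{0,0} = 1
G(23) = mex{1,1} = 0
G_A(23) = 0.
Stack B, S = {1, 3, 5}:
G(0) = 0
G(1) = mex{0} = 1
G(2) = mex{1} = 0
G(3) = mex{0,0} = 1
G(4) = mex{1,1} = 0
G(5) = mex{0,0,0} = 1
G(6) = mex{1,1,1} = 0
G(7) = mex{0,0,0} = 1
G(8) = mex{1,1,1} = 0
G(9) = mex{0,0,0} = 1
G(10) = mex{1,1,1} = 0
G(11) = mex{0,0,0} = 1
G(12) = mex{1,1,1} = 0
G_B(12) = 0.
Combined Grundy value = 0 ⊕ 0 = 0.

0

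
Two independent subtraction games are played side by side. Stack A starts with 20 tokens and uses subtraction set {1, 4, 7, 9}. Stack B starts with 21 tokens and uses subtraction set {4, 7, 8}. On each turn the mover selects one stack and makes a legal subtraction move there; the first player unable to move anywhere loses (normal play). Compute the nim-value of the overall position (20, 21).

Stack A, S = {1, 4, 7, 9}:
G(0) = 0
G(1) = mex{0} = 1
G(2) = mex{1} = 0
G(3) = mex{0} = 1
G(4) = mex{1,0} = 2
G(5) = mex{2,1} = 0
G(6) = mex{0,0} = 1
G(7) = mex{1,1,0} = 2
G(8) = mex{2,2,1} = 0
G(9) = mex{0,0,0,0} = 1
G(10) = mex{1,1,1,1} = 0
G(11) = mex{0,2,2,0} = 1
G(12) = mex{1,0,0,1} = 2
G(13) = mex{2,1,1,2} = 0
G(14) = mex{0,0,2,0} = 1
G(15) = mex{1,1,0,1} = 2
G(16) = mex{2,2,1,2} = 0
G(17) = mex{0,0,0,0} = 1
G(18) = mex{1,1,1,1} = 0
G(19) = mex{0,2,2,0} = 1
G(20) = mex{1,0,0,1} = 2
G_A(20) = 2.
Stack B, S = {4, 7, 8}:
G(0) = 0
G(1) = mex{} = 0
G(2) = mex{} = 0
G(3) = mex{} = 0
G(4) = mex{0} = 1
G(5) = mex{0} = 1
G(6) = mex{0} = 1
G(7) = mex{0,0} = 1
G(8) = mex{1,0,0} = 2
G(9) = mex{1,0,0} = 2
G(10) = mex{1,0,0} = 2
G(11) = mex{1,1,0} = 2
G(12) = mex{2,1,1} = 0
G(13) = mex{2,1,1} = 0
G(14) = mex{2,1,1} = 0
G(15) = mex{2,2,1} = 0
G(16) = mex{0,2,2} = 1
G(17) = mex{0,2,2} = 1
G(18) = mex{0,2,2} = 1
G(19) = mex{0,0,2} = 1
G(20) = mex{1,0,0} = 2
G(21) = mex{1,0,0} = 2
G_B(21) = 2.
Combined Grundy value = 2 ⊕ 2 = 0.

0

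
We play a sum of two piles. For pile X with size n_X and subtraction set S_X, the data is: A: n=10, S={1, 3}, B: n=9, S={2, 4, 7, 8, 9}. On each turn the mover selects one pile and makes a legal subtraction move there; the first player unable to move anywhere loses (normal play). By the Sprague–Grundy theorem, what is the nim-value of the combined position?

4

Pile A, S = {1, 3}:
n :  0  1  2  3  4  5  6  7  8  9 10
G :  0  1  0  1  0  1  0  1  0  1  0
G_A(10) = 0.
Pile B, S = {2, 4, 7, 8, 9}:
G(0) = 0
G(1) = mex{} = 0
G(2) = mex{0} = 1
G(3) = mex{0} = 1
G(4) = mex{1,0} = 2
G(5) = mex{1,0} = 2
G(6) = mex{2,1} = 0
G(7) = mex{2,1,0} = 3
G(8) = mex{0,2,0,0} = 1
G(9) = mex{3,2,1,0,0} = 4
G_B(9) = 4.
Combined Grundy value = 0 ⊕ 4 = 4.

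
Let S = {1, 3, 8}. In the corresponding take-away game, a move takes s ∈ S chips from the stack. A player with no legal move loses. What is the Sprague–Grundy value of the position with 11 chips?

0

n :  0  1  2  3  4  5  6  7  8  9 10 11
G :  0  1  0  1  0  1  0  1  2  3  2  0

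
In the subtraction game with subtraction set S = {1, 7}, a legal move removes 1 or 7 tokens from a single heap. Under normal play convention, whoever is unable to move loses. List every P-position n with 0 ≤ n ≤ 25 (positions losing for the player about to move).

0, 2, 4, 6, 8, 10, 12, 14, 16, 18, 20, 22, 24

G(0) = 0
G(1) = mex{0} = 1
G(2) = mex{1} = 0
G(3) = mex{0} = 1
G(4) = mex{1} = 0
G(5) = mex{0} = 1
G(6) = mex{1} = 0
G(7) = mex{0,0} = 1
G(8) = mex{1,1} = 0
G(9) = mex{0,0} = 1
G(10) = mex{1,1} = 0
G(11) = mex{0,0} = 1
G(12) = mex{1,1} = 0
G(13) = mex{0,0} = 1
G(14) = mex{1,1} = 0
G(15) = mex{0,0} = 1
G(16) = mex{1,1} = 0
G(17) = mex{0,0} = 1
G(18) = mex{1,1} = 0
G(19) = mex{0,0} = 1
G(20) = mex{1,1} = 0
G(21) = mex{0,0} = 1
G(22) = mex{1,1} = 0
G(23) = mex{0,0} = 1
G(24) = mex{1,1} = 0
G(25) = mex{0,0} = 1
P-positions are exactly the n with G(n) = 0.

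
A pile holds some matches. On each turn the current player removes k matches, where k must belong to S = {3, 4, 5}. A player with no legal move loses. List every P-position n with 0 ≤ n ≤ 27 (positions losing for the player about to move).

0, 1, 2, 8, 9, 10, 16, 17, 18, 24, 25, 26

n :  0  1  2  3  4  5  6  7  8  9 10 11 12 13 14 15 16 17 18 19 20 21 22 23 24 25 26 27
G :  0  0  0  1  1  1  2  2  0  0  0  1  1  1  2  2  0  0  0  1  1  1  2  2  0  0  0  1
P-positions are exactly the n with G(n) = 0.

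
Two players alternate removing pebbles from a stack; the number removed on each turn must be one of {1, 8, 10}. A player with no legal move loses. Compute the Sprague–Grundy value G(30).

1

G(0) = 0
G(1) = mex{0} = 1
G(2) = mex{1} = 0
G(3) = mex{0} = 1
G(4) = mex{1} = 0
G(5) = mex{0} = 1
G(6) = mex{1} = 0
G(7) = mex{0} = 1
G(8) = mex{1,0} = 2
G(9) = mex{2,1} = 0
G(10) = mex{0,0,0} = 1
G(11) = mex{1,1,1} = 0
G(12) = mex{0,0,0} = 1
G(13) = mex{1,1,1} = 0
G(14) = mex{0,0,0} = 1
G(15) = mex{1,1,1} = 0
G(16) = mex{0,2,0} = 1
G(17) = mex{1,0,1} = 2
G(18) = mex{2,1,2} = 0
G(19) = mex{0,0,0} = 1
G(20) = mex{1,1,1} = 0
G(21) = mex{0,0,0} = 1
G(22) = mex{1,1,1} = 0
G(23) = mex{0,0,0} = 1
G(24) = mex{1,1,1} = 0
G(25) = mex{0,2,0} = 1
G(26) = mex{1,0,1} = 2
G(27) = mex{2,1,2} = 0
G(28) = mex{0,0,0} = 1
G(29) = mex{1,1,1} = 0
G(30) = mex{0,0,0} = 1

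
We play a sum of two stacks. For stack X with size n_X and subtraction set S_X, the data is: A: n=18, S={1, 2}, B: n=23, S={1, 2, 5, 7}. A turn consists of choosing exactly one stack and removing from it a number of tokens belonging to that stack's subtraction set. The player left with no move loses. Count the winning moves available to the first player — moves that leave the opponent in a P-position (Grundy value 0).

3

Stack A, S = {1, 2}:
n :  0  1  2  3  4  5  6  7  8  9 10 11 12 13 14 15 16 17 18
G :  0  1  2  0  1  2  0  1  2  0  1  2  0  1  2  0  1  2  0
G_A(18) = 0.
Stack B, S = {1, 2, 5, 7}:
n :  0  1  2  3  4  5  6  7  8  9 10 11 12 13 14 15 16 17 18 19 20 21 22 23
G :  0  1  2  0  1  2  0  1  2  0  1  2  0  1  2  0  1  2  0  1  2  0  1  2
G_B(23) = 2.
Combined Grundy value = 0 ⊕ 2 = 2.
A winning move leaves total XOR = 0, i.e. changes one component's Grundy value g to g ⊕ X where X is the current total.
Stack A: need g' = 0⊕2 = 2. Options: 18−1→G=2, 18−2→G=1. Hits: 1.
Stack B: need g' = 2⊕2 = 0. Options: 23−1→G=1, 23−2→G=0, 23−5→G=0, 23−7→G=1. Hits: 2.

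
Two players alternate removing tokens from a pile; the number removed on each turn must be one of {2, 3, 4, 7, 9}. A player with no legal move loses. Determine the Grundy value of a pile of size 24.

1

n :  0  1  2  3  4  5  6  7  8  9 10 11 12 13 14 15 16 17 18 19 20 21 22 23 24
G :  0  0  1  1  2  2  0  3  1  4  2  0  0  1  1  2  2  0  3  1  4  2  0  0  1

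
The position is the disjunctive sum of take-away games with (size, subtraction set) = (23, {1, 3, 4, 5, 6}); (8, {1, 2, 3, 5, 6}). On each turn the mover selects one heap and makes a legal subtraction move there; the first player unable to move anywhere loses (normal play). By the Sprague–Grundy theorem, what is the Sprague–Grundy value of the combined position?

3

Heap A, S = {1, 3, 4, 5, 6}:
n :  0  1  2  3  4  5  6  7  8  9 10 11 12 13 14 15 16 17 18 19 20 21 22 23
G :  0  1  0  1  2  3  2  3  4  0  1  0  1  2  3  2  3  4  0  1  0  1  2  3
G_A(23) = 3.
Heap B, S = {1, 2, 3, 5, 6}:
G(0) = 0
G(1) = mex{0} = 1
G(2) = mex{1,0} = 2
G(3) = mex{2,1,0} = 3
G(4) = mex{3,2,1} = 0
G(5) = mex{0,3,2,0} = 1
G(6) = mex{1,0,3,1,0} = 2
G(7) = mex{2,1,0,2,1} = 3
G(8) = mex{3,2,1,3,2} = 0
G_B(8) = 0.
Combined Grundy value = 3 ⊕ 0 = 3.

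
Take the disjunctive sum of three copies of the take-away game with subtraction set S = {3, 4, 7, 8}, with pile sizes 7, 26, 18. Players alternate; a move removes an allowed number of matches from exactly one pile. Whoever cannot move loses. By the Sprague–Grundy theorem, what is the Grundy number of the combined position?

All piles use S = {3, 4, 7, 8}:
G(0) = 0
G(1) = mex{} = 0
G(2) = mex{} = 0
G(3) = mex{0} = 1
G(4) = mex{0,0} = 1
G(5) = mex{0,0} = 1
G(6) = mex{1,0} = 2
G(7) = mex{1,1,0} = 2
G(8) = mex{1,1,0,0} = 2
G(9) = mex{2,1,0,0} = 3
G(10) = mex{2,2,1,0} = 3
G(11) = mex{2,2,1,1} = 0
G(12) = mex{3,2,1,1} = 0
G(13) = mex{3,3,2,1} = 0
G(14) = mex{0,3,2,2} = 1
G(15) = mex{0,0,2,2} = 1
G(16) = mex{0,0,3,2} = 1
G(17) = mex{1,0,3,3} = 2
G(18) = mex{1,1,0,3} = 2
G(19) = mex{1,1,0,0} = 2
G(20) = mex{2,1,0,0} = 3
G(21) = mex{2,2,1,0} = 3
G(22) = mex{2,2,1,1} = 0
G(23) = mex{3,2,1,1} = 0
G(24) = mex{3,3,2,1} = 0
G(25) = mex{0,3,2,2} = 1
G(26) = mex{0,0,2,2} = 1
Pile A: G(7) = 2.
Pile B: G(26) = 1.
Pile C: G(18) = 2.
Combined Grundy value = 2 ⊕ 1 ⊕ 2 = 1.

1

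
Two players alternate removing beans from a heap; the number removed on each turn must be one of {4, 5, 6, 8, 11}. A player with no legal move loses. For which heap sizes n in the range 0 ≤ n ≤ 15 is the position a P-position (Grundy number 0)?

0, 1, 2, 3, 15

G(0) = 0
G(1) = mex{} = 0
G(2) = mex{} = 0
G(3) = mex{} = 0
G(4) = mex{0} = 1
G(5) = mex{0,0} = 1
G(6) = mex{0,0,0} = 1
G(7) = mex{0,0,0} = 1
G(8) = mex{1,0,0,0} = 2
G(9) = mex{1,1,0,0} = 2
G(10) = mex{1,1,1,0} = 2
G(11) = mex{1,1,1,0,0} = 2
G(12) = mex{2,1,1,1,0} = 3
G(13) = mex{2,2,1,1,0} = 3
G(14) = mex{2,2,2,1,0} = 3
G(15) = mex{2,2,2,1,1} = 0
P-positions are exactly the n with G(n) = 0.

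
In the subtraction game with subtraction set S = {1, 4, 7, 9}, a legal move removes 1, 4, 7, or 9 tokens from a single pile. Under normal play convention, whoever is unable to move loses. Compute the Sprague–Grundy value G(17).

1

n :  0  1  2  3  4  5  6  7  8  9 10 11 12 13 14 15 16 17
G :  0  1  0  1  2  0  1  2  0  1  0  1  2  0  1  2  0  1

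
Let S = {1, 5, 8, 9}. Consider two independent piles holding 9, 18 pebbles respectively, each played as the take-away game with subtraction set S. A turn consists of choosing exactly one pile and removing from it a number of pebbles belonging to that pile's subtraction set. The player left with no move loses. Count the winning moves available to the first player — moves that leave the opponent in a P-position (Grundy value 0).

All piles use S = {1, 5, 8, 9}:
n :  0  1  2  3  4  5  6  7  8  9 10 11 12 13 14 15 16 17 18
G :  0  1  0  1  0  1  0  1  2  3  2  3  2  3  2  3  0  1  0
Pile A: G(9) = 3.
Pile B: G(18) = 0.
Combined Grundy value = 3 ⊕ 0 = 3.
A winning move leaves total XOR = 0, i.e. changes one component's Grundy value g to g ⊕ X where X is the current total.
Pile A: need g' = 3⊕3 = 0. Options: 9−1→G=2, 9−5→G=0, 9−8→G=1, 9−9→G=0. Hits: 2.
Pile B: need g' = 0⊕3 = 3. Options: 18−1→G=1, 18−5→G=3, 18−8→G=2, 18−9→G=3. Hits: 2.

4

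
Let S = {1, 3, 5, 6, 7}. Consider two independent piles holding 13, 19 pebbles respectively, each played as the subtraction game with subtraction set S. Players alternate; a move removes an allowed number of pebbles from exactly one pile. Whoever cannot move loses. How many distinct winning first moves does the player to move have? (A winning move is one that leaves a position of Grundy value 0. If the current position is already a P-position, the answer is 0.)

2

All piles use S = {1, 3, 5, 6, 7}:
n :  0  1  2  3  4  5  6  7  8  9 10 11 12 13 14 15 16 17 18 19
G :  0  1  0  1  0  1  2  3  2  3  2  3  0  1  0  1  0  1  2  3
Pile A: G(13) = 1.
Pile B: G(19) = 3.
Combined Grundy value = 1 ⊕ 3 = 2.
A winning move leaves total XOR = 0, i.e. changes one component's Grundy value g to g ⊕ X where X is the current total.
Pile A: need g' = 1⊕2 = 3. Options: 13−1→G=0, 13−3→G=2, 13−5→G=2, 13−6→G=3, 13−7→G=2. Hits: 1.
Pile B: need g' = 3⊕2 = 1. Options: 19−1→G=2, 19−3→G=0, 19−5→G=0, 19−6→G=1, 19−7→G=0. Hits: 1.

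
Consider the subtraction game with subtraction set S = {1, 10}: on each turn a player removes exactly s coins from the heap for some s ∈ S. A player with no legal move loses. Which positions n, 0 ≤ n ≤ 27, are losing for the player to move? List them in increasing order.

0, 2, 4, 6, 8, 11, 13, 15, 17, 19, 22, 24, 26

G(0) = 0
G(1) = mex{0} = 1
G(2) = mex{1} = 0
G(3) = mex{0} = 1
G(4) = mex{1} = 0
G(5) = mex{0} = 1
G(6) = mex{1} = 0
G(7) = mex{0} = 1
G(8) = mex{1} = 0
G(9) = mex{0} = 1
G(10) = mex{1,0} = 2
G(11) = mex{2,1} = 0
G(12) = mex{0,0} = 1
G(13) = mex{1,1} = 0
G(14) = mex{0,0} = 1
G(15) = mex{1,1} = 0
G(16) = mex{0,0} = 1
G(17) = mex{1,1} = 0
G(18) = mex{0,0} = 1
G(19) = mex{1,1} = 0
G(20) = mex{0,2} = 1
G(21) = mex{1,0} = 2
G(22) = mex{2,1} = 0
G(23) = mex{0,0} = 1
G(24) = mex{1,1} = 0
G(25) = mex{0,0} = 1
G(26) = mex{1,1} = 0
G(27) = mex{0,0} = 1
P-positions are exactly the n with G(n) = 0.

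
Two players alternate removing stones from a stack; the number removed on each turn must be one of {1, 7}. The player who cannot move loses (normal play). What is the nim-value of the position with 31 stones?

1

n :  0  1  2  3  4  5  6  7  8  9 10 11 12 13 14 15 16 17 18 19 20 21 22 23 24 25 26 27 28 29 30 31
G :  0  1  0  1  0  1  0  1  0  1  0  1  0  1  0  1  0  1  0  1  0  1  0  1  0  1  0  1  0  1  0  1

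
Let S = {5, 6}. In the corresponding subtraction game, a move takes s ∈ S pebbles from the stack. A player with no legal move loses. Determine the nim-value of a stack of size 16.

G(0) = 0
G(1) = mex{} = 0
G(2) = mex{} = 0
G(3) = mex{} = 0
G(4) = mex{} = 0
G(5) = mex{0} = 1
G(6) = mex{0,0} = 1
G(7) = mex{0,0} = 1
G(8) = mex{0,0} = 1
G(9) = mex{0,0} = 1
G(10) = mex{1,0} = 2
G(11) = mex{1,1} = 0
G(12) = mex{1,1} = 0
G(13) = mex{1,1} = 0
G(14) = mex{1,1} = 0
G(15) = mex{2,1} = 0
G(16) = mex{0,2} = 1

1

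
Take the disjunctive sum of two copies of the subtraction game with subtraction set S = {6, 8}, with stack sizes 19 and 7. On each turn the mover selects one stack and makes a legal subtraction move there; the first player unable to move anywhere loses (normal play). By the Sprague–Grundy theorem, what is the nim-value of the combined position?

All stacks use S = {6, 8}:
G(0) = 0
G(1) = mex{} = 0
G(2) = mex{} = 0
G(3) = mex{} = 0
G(4) = mex{} = 0
G(5) = mex{} = 0
G(6) = mex{0} = 1
G(7) = mex{0} = 1
G(8) = mex{0,0} = 1
G(9) = mex{0,0} = 1
G(10) = mex{0,0} = 1
G(11) = mex{0,0} = 1
G(12) = mex{1,0} = 2
G(13) = mex{1,0} = 2
G(14) = mex{1,1} = 0
G(15) = mex{1,1} = 0
G(16) = mex{1,1} = 0
G(17) = mex{1,1} = 0
G(18) = mex{2,1} = 0
G(19) = mex{2,1} = 0
Stack A: G(19) = 0.
Stack B: G(7) = 1.
Combined Grundy value = 0 ⊕ 1 = 1.

1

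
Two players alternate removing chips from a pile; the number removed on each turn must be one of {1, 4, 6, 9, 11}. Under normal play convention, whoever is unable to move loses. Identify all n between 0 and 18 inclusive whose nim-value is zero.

0, 2, 5, 7, 10, 12, 15, 17

G(0) = 0
G(1) = mex{0} = 1
G(2) = mex{1} = 0
G(3) = mex{0} = 1
G(4) = mex{1,0} = 2
G(5) = mex{2,1} = 0
G(6) = mex{0,0,0} = 1
G(7) = mex{1,1,1} = 0
G(8) = mex{0,2,0} = 1
G(9) = mex{1,0,1,0} = 2
G(10) = mex{2,1,2,1} = 0
G(11) = mex{0,0,0,0,0} = 1
G(12) = mex{1,1,1,1,1} = 0
G(13) = mex{0,2,0,2,0} = 1
G(14) = mex{1,0,1,0,1} = 2
G(15) = mex{2,1,2,1,2} = 0
G(16) = mex{0,0,0,0,0} = 1
G(17) = mex{1,1,1,1,1} = 0
G(18) = mex{0,2,0,2,0} = 1
P-positions are exactly the n with G(n) = 0.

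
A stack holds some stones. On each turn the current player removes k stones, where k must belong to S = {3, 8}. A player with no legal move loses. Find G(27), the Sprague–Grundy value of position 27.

n :  0  1  2  3  4  5  6  7  8  9 10 11 12 13 14 15 16 17 18 19 20 21 22 23 24 25 26 27
G :  0  0  0  1  1  1  0  0  2  1  1  0  0  0  1  1  1  0  0  2  1  1  0  0  0  1  1  1

1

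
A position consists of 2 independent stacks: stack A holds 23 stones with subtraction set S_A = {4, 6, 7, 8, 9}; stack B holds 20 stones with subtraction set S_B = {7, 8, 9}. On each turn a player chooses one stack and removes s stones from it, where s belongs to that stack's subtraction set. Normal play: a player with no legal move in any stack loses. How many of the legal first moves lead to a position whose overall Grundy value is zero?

Stack A, S = {4, 6, 7, 8, 9}:
G(0) = 0
G(1) = mex{} = 0
G(2) = mex{} = 0
G(3) = mex{} = 0
G(4) = mex{0} = 1
G(5) = mex{0} = 1
G(6) = mex{0,0} = 1
G(7) = mex{0,0,0} = 1
G(8) = mex{1,0,0,0} = 2
G(9) = mex{1,0,0,0,0} = 2
G(10) = mex{1,1,0,0,0} = 2
G(11) = mex{1,1,1,0,0} = 2
G(12) = mex{2,1,1,1,0} = 3
G(13) = mex{2,1,1,1,1} = 0
G(14) = mex{2,2,1,1,1} = 0
G(15) = mex{2,2,2,1,1} = 0
G(16) = mex{3,2,2,2,1} = 0
G(17) = mex{0,2,2,2,2} = 1
G(18) = mex{0,3,2,2,2} = 1
G(19) = mex{0,0,3,2,2} = 1
G(20) = mex{0,0,0,3,2} = 1
G(21) = mex{1,0,0,0,3} = 2
G(22) = mex{1,0,0,0,0} = 2
G(23) = mex{1,1,0,0,0} = 2
G_A(23) = 2.
Stack B, S = {7, 8, 9}:
n :  0  1  2  3  4  5  6  7  8  9 10 11 12 13 14 15 16 17 18 19 20
G :  0  0  0  0  0  0  0  1  1  1  1  1  1  1  2  2  0  0  0  0  0
G_B(20) = 0.
Combined Grundy value = 2 ⊕ 0 = 2.
A winning move leaves total XOR = 0, i.e. changes one component's Grundy value g to g ⊕ X where X is the current total.
Stack A: need g' = 2⊕2 = 0. Options: 23−4→G=1, 23−6→G=1, 23−7→G=0, 23−8→G=0, 23−9→G=0. Hits: 3.
Stack B: need g' = 0⊕2 = 2. Options: 20−7→G=1, 20−8→G=1, 20−9→G=1. Hits: 0.

3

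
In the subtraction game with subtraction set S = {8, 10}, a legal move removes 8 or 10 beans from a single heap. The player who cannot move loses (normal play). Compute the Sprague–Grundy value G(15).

n :  0  1  2  3  4  5  6  7  8  9 10 11 12 13 14 15
G :  0  0  0  0  0  0  0  0  1  1  1  1  1  1  1  1

1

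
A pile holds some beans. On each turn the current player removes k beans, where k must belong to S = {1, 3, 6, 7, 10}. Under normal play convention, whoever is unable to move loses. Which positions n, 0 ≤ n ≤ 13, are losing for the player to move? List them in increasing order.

G(0) = 0
G(1) = mex{0} = 1
G(2) = mex{1} = 0
G(3) = mex{0,0} = 1
G(4) = mex{1,1} = 0
G(5) = mex{0,0} = 1
G(6) = mex{1,1,0} = 2
G(7) = mex{2,0,1,0} = 3
G(8) = mex{3,1,0,1} = 2
G(9) = mex{2,2,1,0} = 3
G(10) = mex{3,3,0,1,0} = 2
G(11) = mex{2,2,1,0,1} = 3
G(12) = mex{3,3,2,1,0} = 4
G(13) = mex{4,2,3,2,1} = 0
P-positions are exactly the n with G(n) = 0.

0, 2, 4, 13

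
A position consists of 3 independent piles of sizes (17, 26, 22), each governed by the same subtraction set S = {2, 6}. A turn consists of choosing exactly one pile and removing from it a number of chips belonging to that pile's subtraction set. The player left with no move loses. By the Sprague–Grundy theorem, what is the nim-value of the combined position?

All piles use S = {2, 6}:
n :  0  1  2  3  4  5  6  7  8  9 10 11 12 13 14 15 16 17 18 19 20 21 22 23 24 25 26
G :  0  0  1  1  0  0  1  1  0  0  1  1  0  0  1  1  0  0  1  1  0  0  1  1  0  0  1
Pile A: G(17) = 0.
Pile B: G(26) = 1.
Pile C: G(22) = 1.
Combined Grundy value = 0 ⊕ 1 ⊕ 1 = 0.

0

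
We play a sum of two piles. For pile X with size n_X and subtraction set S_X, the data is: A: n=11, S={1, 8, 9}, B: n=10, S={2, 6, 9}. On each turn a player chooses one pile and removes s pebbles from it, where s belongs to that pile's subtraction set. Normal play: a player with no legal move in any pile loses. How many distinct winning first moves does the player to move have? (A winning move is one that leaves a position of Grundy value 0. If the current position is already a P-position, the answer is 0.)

1

Pile A, S = {1, 8, 9}:
G(0) = 0
G(1) = mex{0} = 1
G(2) = mex{1} = 0
G(3) = mex{0} = 1
G(4) = mex{1} = 0
G(5) = mex{0} = 1
G(6) = mex{1} = 0
G(7) = mex{0} = 1
G(8) = mex{1,0} = 2
G(9) = mex{2,1,0} = 3
G(10) = mex{3,0,1} = 2
G(11) = mex{2,1,0} = 3
G_A(11) = 3.
Pile B, S = {2, 6, 9}:
n :  0  1  2  3  4  5  6  7  8  9 10
G :  0  0  1  1  0  0  1  1  0  2  1
G_B(10) = 1.
Combined Grundy value = 3 ⊕ 1 = 2.
A winning move leaves total XOR = 0, i.e. changes one component's Grundy value g to g ⊕ X where X is the current total.
Pile A: need g' = 3⊕2 = 1. Options: 11−1→G=2, 11−8→G=1, 11−9→G=0. Hits: 1.
Pile B: need g' = 1⊕2 = 3. Options: 10−2→G=0, 10−6→G=0, 10−9→G=0. Hits: 0.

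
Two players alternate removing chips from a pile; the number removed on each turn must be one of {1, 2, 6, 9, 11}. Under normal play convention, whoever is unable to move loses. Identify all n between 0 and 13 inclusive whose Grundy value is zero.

0, 3, 7, 10

n :  0  1  2  3  4  5  6  7  8  9 10 11 12 13
G :  0  1  2  0  1  2  3  0  1  2  0  1  2  3
P-positions are exactly the n with G(n) = 0.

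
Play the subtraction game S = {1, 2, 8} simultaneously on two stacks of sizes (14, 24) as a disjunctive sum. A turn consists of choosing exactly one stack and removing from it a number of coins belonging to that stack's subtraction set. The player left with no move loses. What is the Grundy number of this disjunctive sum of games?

All stacks use S = {1, 2, 8}:
n :  0  1  2  3  4  5  6  7  8  9 10 11 12 13 14 15 16 17 18 19 20 21 22 23 24
G :  0  1  2  0  1  2  0  1  2  0  1  2  0  1  2  0  1  2  0  1  2  0  1  2  0
Stack A: G(14) = 2.
Stack B: G(24) = 0.
Combined Grundy value = 2 ⊕ 0 = 2.

2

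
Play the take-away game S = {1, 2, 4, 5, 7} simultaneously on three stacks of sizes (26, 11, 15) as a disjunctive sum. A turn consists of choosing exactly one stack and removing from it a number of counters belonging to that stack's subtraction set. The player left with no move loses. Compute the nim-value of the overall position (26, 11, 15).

All stacks use S = {1, 2, 4, 5, 7}:
n :  0  1  2  3  4  5  6  7  8  9 10 11 12 13 14 15 16 17 18 19 20 21 22 23 24 25 26
G :  0  1  2  0  1  2  0  1  2  0  1  2  0  1  2  0  1  2  0  1  2  0  1  2  0  1  2
Stack A: G(26) = 2.
Stack B: G(11) = 2.
Stack C: G(15) = 0.
Combined Grundy value = 2 ⊕ 2 ⊕ 0 = 0.

0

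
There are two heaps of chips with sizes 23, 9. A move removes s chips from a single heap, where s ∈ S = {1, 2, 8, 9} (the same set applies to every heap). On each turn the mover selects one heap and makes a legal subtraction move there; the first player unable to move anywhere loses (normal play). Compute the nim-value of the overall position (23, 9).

3

All heaps use S = {1, 2, 8, 9}:
G(0) = 0
G(1) = mex{0} = 1
G(2) = mex{1,0} = 2
G(3) = mex{2,1} = 0
G(4) = mex{0,2} = 1
G(5) = mex{1,0} = 2
G(6) = mex{2,1} = 0
G(7) = mex{0,2} = 1
G(8) = mex{1,0,0} = 2
G(9) = mex{2,1,1,0} = 3
G(10) = mex{3,2,2,1} = 0
G(11) = mex{0,3,0,2} = 1
G(12) = mex{1,0,1,0} = 2
G(13) = mex{2,1,2,1} = 0
G(14) = mex{0,2,0,2} = 1
G(15) = mex{1,0,1,0} = 2
G(16) = mex{2,1,2,1} = 0
G(17) = mex{0,2,3,2} = 1
G(18) = mex{1,0,0,3} = 2
G(19) = mex{2,1,1,0} = 3
G(20) = mex{3,2,2,1} = 0
G(21) = mex{0,3,0,2} = 1
G(22) = mex{1,0,1,0} = 2
G(23) = mex{2,1,2,1} = 0
Heap A: G(23) = 0.
Heap B: G(9) = 3.
Combined Grundy value = 0 ⊕ 3 = 3.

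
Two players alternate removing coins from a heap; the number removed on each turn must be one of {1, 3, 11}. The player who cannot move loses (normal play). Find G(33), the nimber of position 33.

1

n :  0  1  2  3  4  5  6  7  8  9 10 11 12 13 14 15 16 17 18 19 20 21 22 23 24 25 26 27 28 29 30 31 32 33
G :  0  1  0  1  0  1  0  1  0  1  0  1  0  1  0  1  0  1  0  1  0  1  0  1  0  1  0  1  0  1  0  1  0  1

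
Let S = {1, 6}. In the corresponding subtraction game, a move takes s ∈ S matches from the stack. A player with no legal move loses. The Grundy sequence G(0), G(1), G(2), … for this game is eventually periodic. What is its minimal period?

n :  0  1  2  3  4  5  6  7  8  9 10 11 12 13 14 15
G :  0  1  0  1  0  1  2  0  1  0  1  0  1  2  0  1
G(n+7) = G(n) holds for n = 0,…,5 (a full window of length max(S) = 6), so the sequence is purely periodic with period 7.

7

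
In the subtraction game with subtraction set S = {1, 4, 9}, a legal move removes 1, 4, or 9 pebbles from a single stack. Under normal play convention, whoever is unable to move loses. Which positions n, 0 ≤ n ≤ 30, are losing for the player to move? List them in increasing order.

0, 2, 5, 7, 10, 12, 15, 17, 20, 22, 25, 27, 30

n :  0  1  2  3  4  5  6  7  8  9 10 11 12 13 14 15 16 17 18 19 20 21 22 23 24 25 26 27 28 29 30
G :  0  1  0  1  2  0  1  0  1  2  0  1  0  1  2  0  1  0  1  2  0  1  0  1  2  0  1  0  1  2  0
P-positions are exactly the n with G(n) = 0.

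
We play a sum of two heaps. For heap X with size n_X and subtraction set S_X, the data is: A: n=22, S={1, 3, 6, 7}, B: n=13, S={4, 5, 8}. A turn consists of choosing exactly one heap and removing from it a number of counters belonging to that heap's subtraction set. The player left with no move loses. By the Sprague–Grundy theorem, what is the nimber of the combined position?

2

Heap A, S = {1, 3, 6, 7}:
n :  0  1  2  3  4  5  6  7  8  9 10 11 12 13 14 15 16 17 18 19 20 21 22
G :  0  1  0  1  0  1  2  3  2  3  2  3  0  1  0  1  0  1  2  3  2  3  2
G_A(22) = 2.
Heap B, S = {4, 5, 8}:
G(0) = 0
G(1) = mex{} = 0
G(2) = mex{} = 0
G(3) = mex{} = 0
G(4) = mex{0} = 1
G(5) = mex{0,0} = 1
G(6) = mex{0,0} = 1
G(7) = mex{0,0} = 1
G(8) = mex{1,0,0} = 2
G(9) = mex{1,1,0} = 2
G(10) = mex{1,1,0} = 2
G(11) = mex{1,1,0} = 2
G(12) = mex{2,1,1} = 0
G(13) = mex{2,2,1} = 0
G_B(13) = 0.
Combined Grundy value = 2 ⊕ 0 = 2.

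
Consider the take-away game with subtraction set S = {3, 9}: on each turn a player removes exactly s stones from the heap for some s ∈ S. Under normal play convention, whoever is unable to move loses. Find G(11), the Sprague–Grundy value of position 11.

n :  0  1  2  3  4  5  6  7  8  9 10 11
G :  0  0  0  1  1  1  0  0  0  1  1  1

1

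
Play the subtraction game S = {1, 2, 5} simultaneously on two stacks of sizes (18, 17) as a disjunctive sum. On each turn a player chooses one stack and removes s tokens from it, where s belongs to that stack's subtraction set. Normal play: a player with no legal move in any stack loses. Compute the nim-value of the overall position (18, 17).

All stacks use S = {1, 2, 5}:
G(0) = 0
G(1) = mex{0} = 1
G(2) = mex{1,0} = 2
G(3) = mex{2,1} = 0
G(4) = mex{0,2} = 1
G(5) = mex{1,0,0} = 2
G(6) = mex{2,1,1} = 0
G(7) = mex{0,2,2} = 1
G(8) = mex{1,0,0} = 2
G(9) = mex{2,1,1} = 0
G(10) = mex{0,2,2} = 1
G(11) = mex{1,0,0} = 2
G(12) = mex{2,1,1} = 0
G(13) = mex{0,2,2} = 1
G(14) = mex{1,0,0} = 2
G(15) = mex{2,1,1} = 0
G(16) = mex{0,2,2} = 1
G(17) = mex{1,0,0} = 2
G(18) = mex{2,1,1} = 0
Stack A: G(18) = 0.
Stack B: G(17) = 2.
Combined Grundy value = 0 ⊕ 2 = 2.

2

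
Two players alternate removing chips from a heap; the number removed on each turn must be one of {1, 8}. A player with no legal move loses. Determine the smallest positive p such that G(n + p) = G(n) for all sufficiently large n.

9

G(0) = 0
G(1) = mex{0} = 1
G(2) = mex{1} = 0
G(3) = mex{0} = 1
G(4) = mex{1} = 0
G(5) = mex{0} = 1
G(6) = mex{1} = 0
G(7) = mex{0} = 1
G(8) = mex{1,0} = 2
G(9) = mex{2,1} = 0
G(10) = mex{0,0} = 1
G(11) = mex{1,1} = 0
G(12) = mex{0,0} = 1
G(13) = mex{1,1} = 0
G(14) = mex{0,0} = 1
G(15) = mex{1,1} = 0
G(16) = mex{0,2} = 1
G(17) = mex{1,0} = 2
G(18) = mex{2,1} = 0
G(19) = mex{0,0} = 1
G(n+9) = G(n) holds for n = 0,…,7 (a full window of length max(S) = 8), so the sequence is purely periodic with period 9.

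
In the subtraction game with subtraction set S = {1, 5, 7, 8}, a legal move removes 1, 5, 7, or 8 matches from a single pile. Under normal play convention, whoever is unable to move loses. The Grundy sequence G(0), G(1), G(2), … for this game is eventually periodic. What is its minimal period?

G(0) = 0
G(1) = mex{0} = 1
G(2) = mex{1} = 0
G(3) = mex{0} = 1
G(4) = mex{1} = 0
G(5) = mex{0,0} = 1
G(6) = mex{1,1} = 0
G(7) = mex{0,0,0} = 1
G(8) = mex{1,1,1,0} = 2
G(9) = mex{2,0,0,1} = 3
G(10) = mex{3,1,1,0} = 2
G(11) = mex{2,0,0,1} = 3
G(12) = mex{3,1,1,0} = 2
G(13) = mex{2,2,0,1} = 3
G(14) = mex{3,3,1,0} = 2
G(15) = mex{2,2,2,1} = 0
G(16) = mex{0,3,3,2} = 1
G(17) = mex{1,2,2,3} = 0
G(18) = mex{0,3,3,2} = 1
G(19) = mex{1,2,2,3} = 0
G(20) = mex{0,0,3,2} = 1
G(21) = mex{1,1,2,3} = 0
G(22) = mex{0,0,0,2} = 1
G(23) = mex{1,1,1,0} = 2
G(24) = mex{2,0,0,1} = 3
G(25) = mex{3,1,1,0} = 2
G(26) = mex{2,0,0,1} = 3
G(27) = mex{3,1,1,0} = 2
G(28) = mex{2,2,0,1} = 3
G(29) = mex{3,3,1,0} = 2
G(30) = mex{2,2,2,1} = 0
G(31) = mex{0,3,3,2} = 1
G(n+15) = G(n) holds for n = 0,…,7 (a full window of length max(S) = 8), so the sequence is purely periodic with period 15.

15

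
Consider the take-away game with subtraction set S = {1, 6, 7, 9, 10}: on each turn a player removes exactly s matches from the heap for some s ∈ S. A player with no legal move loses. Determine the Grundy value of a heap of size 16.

G(0) = 0
G(1) = mex{0} = 1
G(2) = mex{1} = 0
G(3) = mex{0} = 1
G(4) = mex{1} = 0
G(5) = mex{0} = 1
G(6) = mex{1,0} = 2
G(7) = mex{2,1,0} = 3
G(8) = mex{3,0,1} = 2
G(9) = mex{2,1,0,0} = 3
G(10) = mex{3,0,1,1,0} = 2
G(11) = mex{2,1,0,0,1} = 3
G(12) = mex{3,2,1,1,0} = 4
G(13) = mex{4,3,2,0,1} = 5
G(14) = mex{5,2,3,1,0} = 4
G(15) = mex{4,3,2,2,1} = 0
G(16) = mex{0,2,3,3,2} = 1

1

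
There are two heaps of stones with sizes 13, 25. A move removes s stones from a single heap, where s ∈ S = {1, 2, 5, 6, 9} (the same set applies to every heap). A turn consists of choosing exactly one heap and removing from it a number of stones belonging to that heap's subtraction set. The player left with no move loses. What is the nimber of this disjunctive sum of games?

All heaps use S = {1, 2, 5, 6, 9}:
n :  0  1  2  3  4  5  6  7  8  9 10 11 12 13 14 15 16 17 18 19 20 21 22 23 24 25
G :  0  1  2  0  1  2  3  0  1  2  0  1  2  3  0  1  2  0  1  2  3  0  1  2  0  1
Heap A: G(13) = 3.
Heap B: G(25) = 1.
Combined Grundy value = 3 ⊕ 1 = 2.

2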